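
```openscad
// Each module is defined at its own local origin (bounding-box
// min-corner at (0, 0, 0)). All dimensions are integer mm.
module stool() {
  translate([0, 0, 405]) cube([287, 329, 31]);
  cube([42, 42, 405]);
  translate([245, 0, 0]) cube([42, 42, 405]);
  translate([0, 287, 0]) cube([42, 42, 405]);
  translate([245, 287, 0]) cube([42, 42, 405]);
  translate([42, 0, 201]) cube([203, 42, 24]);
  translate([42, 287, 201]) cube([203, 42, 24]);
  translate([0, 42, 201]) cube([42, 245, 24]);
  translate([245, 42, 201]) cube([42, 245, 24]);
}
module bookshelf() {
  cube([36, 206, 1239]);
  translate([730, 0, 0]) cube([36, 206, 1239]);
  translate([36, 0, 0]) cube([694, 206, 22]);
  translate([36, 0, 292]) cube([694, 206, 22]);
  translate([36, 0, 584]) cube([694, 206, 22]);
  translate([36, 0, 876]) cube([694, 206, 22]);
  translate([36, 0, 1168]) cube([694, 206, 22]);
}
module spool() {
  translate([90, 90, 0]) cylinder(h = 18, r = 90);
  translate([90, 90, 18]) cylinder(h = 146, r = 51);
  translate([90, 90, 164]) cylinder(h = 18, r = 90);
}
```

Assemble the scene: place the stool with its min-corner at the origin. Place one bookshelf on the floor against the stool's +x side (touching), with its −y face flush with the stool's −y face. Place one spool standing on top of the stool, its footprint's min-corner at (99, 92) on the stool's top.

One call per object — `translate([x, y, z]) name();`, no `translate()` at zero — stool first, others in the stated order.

stool();
translate([287, 0, 0]) bookshelf();
translate([99, 92, 436]) spool();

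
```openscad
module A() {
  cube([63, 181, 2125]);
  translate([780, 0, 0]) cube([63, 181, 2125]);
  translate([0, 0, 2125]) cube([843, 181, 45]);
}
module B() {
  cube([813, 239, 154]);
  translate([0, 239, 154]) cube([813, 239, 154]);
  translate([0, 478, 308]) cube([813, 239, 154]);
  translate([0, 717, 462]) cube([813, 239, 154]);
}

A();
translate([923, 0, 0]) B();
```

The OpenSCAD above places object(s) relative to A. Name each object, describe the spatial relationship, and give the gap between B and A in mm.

The staircase's nearest face is 80 mm from the door frame's +x face.

A is a door frame. B is a staircase. The staircase is on the floor beside the door frame on its +x side. The gap between the staircase and the door frame is 80 mm.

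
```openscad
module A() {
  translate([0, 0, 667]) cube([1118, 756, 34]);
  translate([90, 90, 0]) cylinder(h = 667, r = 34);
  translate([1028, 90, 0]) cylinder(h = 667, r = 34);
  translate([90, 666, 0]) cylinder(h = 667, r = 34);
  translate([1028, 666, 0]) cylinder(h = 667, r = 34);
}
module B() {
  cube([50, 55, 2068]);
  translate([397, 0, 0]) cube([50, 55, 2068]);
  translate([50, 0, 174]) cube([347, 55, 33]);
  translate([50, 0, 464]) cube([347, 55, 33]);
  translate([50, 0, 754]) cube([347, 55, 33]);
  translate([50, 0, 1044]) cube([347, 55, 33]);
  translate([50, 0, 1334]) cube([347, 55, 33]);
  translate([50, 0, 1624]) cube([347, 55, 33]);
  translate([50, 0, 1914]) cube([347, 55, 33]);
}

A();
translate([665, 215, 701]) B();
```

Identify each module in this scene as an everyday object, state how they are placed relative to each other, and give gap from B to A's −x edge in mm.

The ladder's min-x is at 665; the table's min-x is 0; gap = 665 mm.

A is a table. B is a ladder. The ladder is on top of the table. The gap from the ladder to the table's −x edge is 665 mm.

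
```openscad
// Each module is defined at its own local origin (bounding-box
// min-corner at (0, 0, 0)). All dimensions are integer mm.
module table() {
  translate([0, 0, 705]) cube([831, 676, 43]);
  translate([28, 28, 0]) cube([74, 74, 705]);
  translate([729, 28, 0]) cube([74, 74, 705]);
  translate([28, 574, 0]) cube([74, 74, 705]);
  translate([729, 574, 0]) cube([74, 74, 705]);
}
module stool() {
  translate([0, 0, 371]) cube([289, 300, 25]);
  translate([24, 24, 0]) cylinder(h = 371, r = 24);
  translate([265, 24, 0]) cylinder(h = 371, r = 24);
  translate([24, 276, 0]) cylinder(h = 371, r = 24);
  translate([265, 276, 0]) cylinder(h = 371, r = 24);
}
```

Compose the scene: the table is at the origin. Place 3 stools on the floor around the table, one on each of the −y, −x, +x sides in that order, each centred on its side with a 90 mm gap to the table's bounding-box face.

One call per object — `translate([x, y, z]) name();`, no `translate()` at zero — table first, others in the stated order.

table();
translate([271, -390, 0]) stool();
translate([-379, 188, 0]) stool();
translate([921, 188, 0]) stool();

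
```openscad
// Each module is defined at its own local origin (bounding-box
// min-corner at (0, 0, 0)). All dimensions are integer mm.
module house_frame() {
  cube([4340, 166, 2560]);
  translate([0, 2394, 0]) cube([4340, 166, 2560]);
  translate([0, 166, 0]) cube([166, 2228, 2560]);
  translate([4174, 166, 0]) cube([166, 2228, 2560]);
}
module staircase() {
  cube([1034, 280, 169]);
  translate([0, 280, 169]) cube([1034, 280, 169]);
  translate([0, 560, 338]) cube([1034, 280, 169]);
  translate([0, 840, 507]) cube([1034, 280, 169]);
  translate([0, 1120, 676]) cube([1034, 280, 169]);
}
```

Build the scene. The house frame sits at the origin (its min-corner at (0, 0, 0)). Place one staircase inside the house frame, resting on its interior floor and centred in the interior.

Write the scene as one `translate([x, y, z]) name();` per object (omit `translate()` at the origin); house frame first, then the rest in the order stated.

house_frame();
translate([1653, 580, 0]) staircase();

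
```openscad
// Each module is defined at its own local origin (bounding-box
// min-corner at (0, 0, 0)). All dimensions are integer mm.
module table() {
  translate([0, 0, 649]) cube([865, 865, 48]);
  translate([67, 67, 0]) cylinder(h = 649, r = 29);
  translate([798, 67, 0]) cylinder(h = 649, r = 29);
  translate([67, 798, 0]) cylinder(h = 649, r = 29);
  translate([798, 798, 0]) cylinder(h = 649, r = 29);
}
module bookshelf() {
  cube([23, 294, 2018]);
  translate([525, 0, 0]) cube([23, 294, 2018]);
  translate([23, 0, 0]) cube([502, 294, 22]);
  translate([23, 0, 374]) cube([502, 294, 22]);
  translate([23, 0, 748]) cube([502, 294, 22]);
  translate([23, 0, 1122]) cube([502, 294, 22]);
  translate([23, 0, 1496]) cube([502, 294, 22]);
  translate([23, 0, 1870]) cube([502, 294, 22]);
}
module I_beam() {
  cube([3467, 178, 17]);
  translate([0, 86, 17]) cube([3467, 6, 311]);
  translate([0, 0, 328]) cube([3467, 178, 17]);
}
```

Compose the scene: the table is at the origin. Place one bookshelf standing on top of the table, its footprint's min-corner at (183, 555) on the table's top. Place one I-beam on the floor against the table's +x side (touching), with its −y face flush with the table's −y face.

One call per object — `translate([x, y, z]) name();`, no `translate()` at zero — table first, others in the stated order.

table();
translate([183, 555, 697]) bookshelf();
translate([865, 0, 0]) I_beam();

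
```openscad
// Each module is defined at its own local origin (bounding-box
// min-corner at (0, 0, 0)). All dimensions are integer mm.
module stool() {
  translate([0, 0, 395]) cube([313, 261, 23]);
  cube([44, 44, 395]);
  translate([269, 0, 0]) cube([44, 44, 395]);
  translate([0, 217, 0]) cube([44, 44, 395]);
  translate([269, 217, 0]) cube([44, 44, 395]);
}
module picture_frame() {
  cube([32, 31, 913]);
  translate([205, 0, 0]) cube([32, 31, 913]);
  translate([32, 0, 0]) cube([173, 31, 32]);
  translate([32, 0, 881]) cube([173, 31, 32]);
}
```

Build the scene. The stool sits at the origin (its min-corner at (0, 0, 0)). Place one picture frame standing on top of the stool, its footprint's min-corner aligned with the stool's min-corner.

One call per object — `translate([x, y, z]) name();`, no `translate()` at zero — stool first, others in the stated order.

stool();
translate([0, 0, 418]) picture_frame();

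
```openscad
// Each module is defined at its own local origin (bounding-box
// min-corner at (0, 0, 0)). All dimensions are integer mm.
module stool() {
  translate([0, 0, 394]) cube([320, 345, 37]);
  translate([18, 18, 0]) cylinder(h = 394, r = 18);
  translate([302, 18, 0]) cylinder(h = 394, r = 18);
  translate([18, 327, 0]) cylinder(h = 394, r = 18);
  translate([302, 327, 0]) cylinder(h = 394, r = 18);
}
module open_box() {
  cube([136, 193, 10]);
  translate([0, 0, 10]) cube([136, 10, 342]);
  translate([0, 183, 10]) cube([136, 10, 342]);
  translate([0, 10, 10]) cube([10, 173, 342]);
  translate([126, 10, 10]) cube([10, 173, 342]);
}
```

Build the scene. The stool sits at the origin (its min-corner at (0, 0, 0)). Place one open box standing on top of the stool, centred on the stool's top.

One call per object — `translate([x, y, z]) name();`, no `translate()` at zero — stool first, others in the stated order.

stool();
translate([92, 76, 431]) open_box();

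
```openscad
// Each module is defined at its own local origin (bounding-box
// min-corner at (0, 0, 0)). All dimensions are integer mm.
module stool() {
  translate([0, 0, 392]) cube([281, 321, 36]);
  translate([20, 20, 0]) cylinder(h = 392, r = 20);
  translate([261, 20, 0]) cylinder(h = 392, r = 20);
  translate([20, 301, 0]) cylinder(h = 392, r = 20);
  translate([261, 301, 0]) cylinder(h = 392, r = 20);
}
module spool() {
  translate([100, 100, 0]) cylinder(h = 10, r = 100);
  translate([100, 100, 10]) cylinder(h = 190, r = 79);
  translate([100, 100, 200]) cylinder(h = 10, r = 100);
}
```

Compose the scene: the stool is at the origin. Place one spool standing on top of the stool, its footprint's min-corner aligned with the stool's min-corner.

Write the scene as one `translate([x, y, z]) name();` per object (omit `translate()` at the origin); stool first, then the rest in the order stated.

stool();
translate([0, 0, 428]) spool();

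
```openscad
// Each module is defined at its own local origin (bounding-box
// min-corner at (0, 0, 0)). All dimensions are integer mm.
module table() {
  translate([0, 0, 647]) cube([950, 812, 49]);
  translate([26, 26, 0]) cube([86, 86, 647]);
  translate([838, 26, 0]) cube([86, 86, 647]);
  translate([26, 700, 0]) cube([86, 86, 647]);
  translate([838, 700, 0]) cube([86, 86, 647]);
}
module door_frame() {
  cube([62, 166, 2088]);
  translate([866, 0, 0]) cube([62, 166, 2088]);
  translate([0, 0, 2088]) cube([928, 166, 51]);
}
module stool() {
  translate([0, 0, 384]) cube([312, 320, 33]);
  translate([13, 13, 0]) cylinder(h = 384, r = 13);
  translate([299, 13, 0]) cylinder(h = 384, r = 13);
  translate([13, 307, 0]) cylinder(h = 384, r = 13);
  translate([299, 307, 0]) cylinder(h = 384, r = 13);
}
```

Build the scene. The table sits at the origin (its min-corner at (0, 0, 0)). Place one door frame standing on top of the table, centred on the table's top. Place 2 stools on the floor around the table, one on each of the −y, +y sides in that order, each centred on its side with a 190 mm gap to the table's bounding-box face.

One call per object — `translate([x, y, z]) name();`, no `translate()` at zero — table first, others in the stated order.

table();
translate([11, 323, 696]) door_frame();
translate([319, -510, 0]) stool();
translate([319, 1002, 0]) stool();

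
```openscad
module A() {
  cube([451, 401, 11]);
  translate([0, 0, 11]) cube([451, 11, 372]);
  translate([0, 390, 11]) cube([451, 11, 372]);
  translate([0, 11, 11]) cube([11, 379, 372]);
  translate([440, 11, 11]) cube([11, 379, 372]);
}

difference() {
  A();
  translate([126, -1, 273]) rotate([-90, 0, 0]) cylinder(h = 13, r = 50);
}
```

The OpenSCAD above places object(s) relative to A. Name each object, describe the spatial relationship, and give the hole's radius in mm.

The subtracted cylinder has r = 50 mm.

A is an open box. The open box has a circular hole through its front wall. The hole's radius is 50 mm.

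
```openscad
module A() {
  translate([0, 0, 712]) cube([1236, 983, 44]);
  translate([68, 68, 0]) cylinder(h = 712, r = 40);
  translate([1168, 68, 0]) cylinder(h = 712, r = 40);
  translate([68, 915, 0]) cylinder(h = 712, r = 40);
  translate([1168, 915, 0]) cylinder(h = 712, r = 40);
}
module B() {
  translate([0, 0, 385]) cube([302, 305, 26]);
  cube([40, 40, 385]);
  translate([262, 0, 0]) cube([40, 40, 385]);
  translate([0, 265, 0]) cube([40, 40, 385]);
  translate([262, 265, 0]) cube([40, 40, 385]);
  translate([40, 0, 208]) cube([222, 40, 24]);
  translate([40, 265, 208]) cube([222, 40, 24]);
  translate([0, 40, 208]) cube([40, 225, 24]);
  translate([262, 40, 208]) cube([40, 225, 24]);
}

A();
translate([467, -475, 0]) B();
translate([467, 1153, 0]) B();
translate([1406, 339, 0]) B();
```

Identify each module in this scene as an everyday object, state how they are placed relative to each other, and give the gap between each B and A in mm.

A is a table. B is a stool. Three stools sit around the table at the −y, +y, +x sides. The gap between each stool and the table is 170 mm.

Each stool's nearest face is 170 mm from the table's bounding box.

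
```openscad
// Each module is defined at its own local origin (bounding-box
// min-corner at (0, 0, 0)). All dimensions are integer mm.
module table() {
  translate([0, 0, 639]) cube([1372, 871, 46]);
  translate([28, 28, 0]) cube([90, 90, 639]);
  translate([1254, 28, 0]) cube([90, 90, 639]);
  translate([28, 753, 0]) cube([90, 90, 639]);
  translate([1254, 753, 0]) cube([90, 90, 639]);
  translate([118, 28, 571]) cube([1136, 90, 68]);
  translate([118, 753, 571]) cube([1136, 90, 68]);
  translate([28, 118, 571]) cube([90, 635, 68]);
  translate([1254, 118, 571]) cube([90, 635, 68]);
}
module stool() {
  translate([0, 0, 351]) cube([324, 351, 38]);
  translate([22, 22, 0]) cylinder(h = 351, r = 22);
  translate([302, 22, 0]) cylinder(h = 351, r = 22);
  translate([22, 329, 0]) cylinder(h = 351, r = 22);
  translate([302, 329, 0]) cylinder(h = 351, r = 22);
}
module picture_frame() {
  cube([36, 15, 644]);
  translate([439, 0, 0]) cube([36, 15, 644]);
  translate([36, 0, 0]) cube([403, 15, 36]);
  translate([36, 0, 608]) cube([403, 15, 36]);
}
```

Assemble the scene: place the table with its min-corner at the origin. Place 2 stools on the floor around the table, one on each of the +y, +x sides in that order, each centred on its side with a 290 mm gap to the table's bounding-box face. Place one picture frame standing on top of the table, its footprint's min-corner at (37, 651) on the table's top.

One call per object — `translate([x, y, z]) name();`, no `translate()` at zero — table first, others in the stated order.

table();
translate([524, 1161, 0]) stool();
translate([1662, 260, 0]) stool();
translate([37, 651, 685]) picture_frame();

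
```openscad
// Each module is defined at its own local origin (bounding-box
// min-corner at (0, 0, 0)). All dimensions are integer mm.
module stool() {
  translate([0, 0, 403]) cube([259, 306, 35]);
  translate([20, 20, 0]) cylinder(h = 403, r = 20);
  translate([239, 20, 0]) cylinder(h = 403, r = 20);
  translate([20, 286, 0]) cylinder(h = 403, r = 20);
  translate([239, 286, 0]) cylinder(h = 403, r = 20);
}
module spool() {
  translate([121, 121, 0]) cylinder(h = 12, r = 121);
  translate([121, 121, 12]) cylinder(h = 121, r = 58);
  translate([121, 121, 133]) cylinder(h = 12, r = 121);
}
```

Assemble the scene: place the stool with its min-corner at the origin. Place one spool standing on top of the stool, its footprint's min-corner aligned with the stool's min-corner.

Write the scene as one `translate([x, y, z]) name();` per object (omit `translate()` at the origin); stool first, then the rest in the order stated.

stool();
translate([0, 0, 438]) spool();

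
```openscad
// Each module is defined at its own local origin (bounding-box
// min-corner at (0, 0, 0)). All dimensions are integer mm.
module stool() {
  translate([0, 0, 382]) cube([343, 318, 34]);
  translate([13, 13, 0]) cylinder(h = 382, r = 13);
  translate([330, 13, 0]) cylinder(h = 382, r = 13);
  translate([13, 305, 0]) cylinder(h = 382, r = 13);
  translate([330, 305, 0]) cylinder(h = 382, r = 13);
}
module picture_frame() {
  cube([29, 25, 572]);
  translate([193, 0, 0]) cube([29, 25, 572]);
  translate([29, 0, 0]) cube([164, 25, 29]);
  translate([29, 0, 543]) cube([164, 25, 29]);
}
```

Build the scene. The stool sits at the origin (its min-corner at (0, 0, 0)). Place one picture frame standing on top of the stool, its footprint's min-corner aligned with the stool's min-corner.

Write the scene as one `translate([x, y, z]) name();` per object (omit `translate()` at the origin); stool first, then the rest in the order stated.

stool();
translate([0, 0, 416]) picture_frame();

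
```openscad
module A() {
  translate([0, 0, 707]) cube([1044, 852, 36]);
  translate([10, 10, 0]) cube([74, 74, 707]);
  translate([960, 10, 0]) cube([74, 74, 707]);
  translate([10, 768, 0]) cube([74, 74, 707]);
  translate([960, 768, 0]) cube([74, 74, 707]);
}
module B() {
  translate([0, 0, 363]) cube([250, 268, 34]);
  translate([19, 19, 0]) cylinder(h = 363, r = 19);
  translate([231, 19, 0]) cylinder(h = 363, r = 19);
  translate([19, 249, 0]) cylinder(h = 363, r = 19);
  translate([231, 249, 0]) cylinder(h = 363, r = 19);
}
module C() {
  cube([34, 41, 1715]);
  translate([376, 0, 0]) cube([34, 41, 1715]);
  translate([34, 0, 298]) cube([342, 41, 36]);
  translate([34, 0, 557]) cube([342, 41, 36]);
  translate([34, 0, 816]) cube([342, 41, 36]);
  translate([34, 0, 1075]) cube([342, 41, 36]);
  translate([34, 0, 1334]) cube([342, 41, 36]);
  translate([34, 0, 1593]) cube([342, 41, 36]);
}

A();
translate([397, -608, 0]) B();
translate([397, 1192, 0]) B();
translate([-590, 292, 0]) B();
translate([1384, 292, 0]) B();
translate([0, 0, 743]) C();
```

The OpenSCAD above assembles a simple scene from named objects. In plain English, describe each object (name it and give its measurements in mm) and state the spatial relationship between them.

A is a table: top 1044 mm (x) × 852 mm (y), 36 mm thick, upper face at z = 743 mm, on four 74×74 mm square legs, each inset 10 mm from the nearest pair of top edges, running from z = 0 to the bottom of the top.

B is a four-legged stool. The seat is 250×268 mm, 34 mm thick, top at z = 397 mm. It stands on four round legs, each 38 mm in diameter, from z = 0 to the seat underside, each leg's axis is inset half a diameter from the nearest pair of seat edges (so the leg's bounding box is flush with the corner).

C is a wooden ladder with two side rails of 34×41 mm section and 1715 mm height, set 410 mm apart overall. Between them run 6 rectangular rungs (41 mm deep, 36 mm thick), front faces flush with the rails' −y face. The bottom of the first rung is 298 mm above the floor and each subsequent rung is 259 mm higher than the one below.

Four stools sit around the table at the −y, +y, −x, +x sides. The ladder is on top of the table.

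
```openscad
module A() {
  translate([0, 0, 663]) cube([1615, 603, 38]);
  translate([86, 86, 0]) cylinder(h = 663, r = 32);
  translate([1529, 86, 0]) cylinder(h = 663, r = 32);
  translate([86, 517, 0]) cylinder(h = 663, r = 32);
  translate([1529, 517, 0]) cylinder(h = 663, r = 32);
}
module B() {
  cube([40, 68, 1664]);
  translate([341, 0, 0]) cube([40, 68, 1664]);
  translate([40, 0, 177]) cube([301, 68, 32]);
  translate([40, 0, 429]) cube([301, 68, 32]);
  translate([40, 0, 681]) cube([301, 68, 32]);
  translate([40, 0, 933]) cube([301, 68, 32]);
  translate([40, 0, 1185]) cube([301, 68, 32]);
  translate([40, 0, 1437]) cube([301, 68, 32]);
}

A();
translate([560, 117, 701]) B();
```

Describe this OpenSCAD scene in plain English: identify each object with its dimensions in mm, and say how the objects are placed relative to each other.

A is a rectangular dining table. The top is 1615×603×38 mm with its upper surface at z = 701 mm. It stands on four round legs of 64 mm diameter, each leg's bounding box inset 54 mm from the nearest pair of top edges, running from the floor to the underside of the top.

B is a straight ladder. Two 40×68 mm vertical rails, 1664 mm tall, stand 381 mm apart (outside-to-outside) with their front faces coplanar on the −y side. 6 rungs, each 68 mm deep and 32 mm tall, span between the inner faces of the rails, front faces flush with the rails. The lowest rung's underside is at z = 177 mm and rungs are spaced 252 mm apart (underside to underside).

The ladder is on top of the table.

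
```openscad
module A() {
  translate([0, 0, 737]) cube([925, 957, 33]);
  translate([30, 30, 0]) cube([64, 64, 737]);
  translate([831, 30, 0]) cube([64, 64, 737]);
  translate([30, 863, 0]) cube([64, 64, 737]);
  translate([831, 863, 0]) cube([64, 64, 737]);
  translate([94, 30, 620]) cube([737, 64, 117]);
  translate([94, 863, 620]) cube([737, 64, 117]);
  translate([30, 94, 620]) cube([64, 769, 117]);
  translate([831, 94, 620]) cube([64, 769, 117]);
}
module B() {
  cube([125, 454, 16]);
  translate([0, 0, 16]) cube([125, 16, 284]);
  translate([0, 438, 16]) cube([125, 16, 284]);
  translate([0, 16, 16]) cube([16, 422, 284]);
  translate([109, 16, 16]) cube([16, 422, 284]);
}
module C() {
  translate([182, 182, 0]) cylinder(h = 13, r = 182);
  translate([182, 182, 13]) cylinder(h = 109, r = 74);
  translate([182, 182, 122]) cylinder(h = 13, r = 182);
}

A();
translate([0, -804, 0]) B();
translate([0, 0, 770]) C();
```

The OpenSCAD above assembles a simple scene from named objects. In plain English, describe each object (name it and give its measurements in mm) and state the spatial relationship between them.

A is a table: top 925 mm (x) × 957 mm (y), 33 mm thick, upper face at z = 770 mm, on four 64×64 mm square legs, each inset 30 mm from the nearest pair of top edges, running from z = 0 to the bottom of the top. Four apron rails, 64 mm thick and 117 mm tall, run between adjacent legs with their top edges flush with the underside of the top and their outer faces flush with the legs' outer faces.

B is an open storage box with external size 125×454×300 mm and wall thickness 16 mm (the base is also 16 mm thick). The base covers the whole footprint; the four walls stand on the base, with the y-facing walls full-width and the x-facing walls fitting between their inner faces.

C is a spool: two coaxial disc flanges of radius 182 mm and thickness 13 mm, joined by a core cylinder of radius 74 mm and height 109 mm. The lower flange rests on z = 0 and the three cylinders share a vertical axis.

The open box is on the floor beside the table on its −y side. The spool is on top of the table.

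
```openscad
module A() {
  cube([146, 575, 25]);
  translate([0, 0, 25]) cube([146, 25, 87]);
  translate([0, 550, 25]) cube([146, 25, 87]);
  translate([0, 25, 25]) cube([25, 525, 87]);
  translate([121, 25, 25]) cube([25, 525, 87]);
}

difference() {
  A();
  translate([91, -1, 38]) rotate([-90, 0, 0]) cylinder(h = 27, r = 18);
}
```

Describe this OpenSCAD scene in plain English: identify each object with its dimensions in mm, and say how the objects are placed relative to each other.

A is an open storage box with external size 146×575×112 mm and wall thickness 25 mm (the base is also 25 mm thick). The base covers the whole footprint; the four walls stand on the base, with the y-facing walls full-width and the x-facing walls fitting between their inner faces.

The open box has a circular hole of radius 18 mm through its front wall, centred at (x = 91, z = 38).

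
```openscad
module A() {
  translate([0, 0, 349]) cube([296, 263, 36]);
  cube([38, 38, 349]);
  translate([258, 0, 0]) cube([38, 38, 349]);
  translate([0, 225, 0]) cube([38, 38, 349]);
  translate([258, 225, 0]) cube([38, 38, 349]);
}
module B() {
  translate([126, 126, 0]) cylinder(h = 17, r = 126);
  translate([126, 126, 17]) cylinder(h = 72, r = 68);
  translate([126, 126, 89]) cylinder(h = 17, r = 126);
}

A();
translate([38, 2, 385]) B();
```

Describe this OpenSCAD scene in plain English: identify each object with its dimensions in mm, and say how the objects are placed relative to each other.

A is a four-legged stool. The seat is a 296×263×36 mm slab whose top surface is at z = 385 mm; four square legs, each 38×38 mm in cross-section, run from the floor (z = 0) to the underside of the seat, each flush with a corner of the seat.

B is a spool: two coaxial disc flanges of radius 126 mm and thickness 17 mm, joined by a core cylinder of radius 68 mm and height 72 mm. The lower flange rests on z = 0 and the three cylinders share a vertical axis.

The spool is on top of the stool.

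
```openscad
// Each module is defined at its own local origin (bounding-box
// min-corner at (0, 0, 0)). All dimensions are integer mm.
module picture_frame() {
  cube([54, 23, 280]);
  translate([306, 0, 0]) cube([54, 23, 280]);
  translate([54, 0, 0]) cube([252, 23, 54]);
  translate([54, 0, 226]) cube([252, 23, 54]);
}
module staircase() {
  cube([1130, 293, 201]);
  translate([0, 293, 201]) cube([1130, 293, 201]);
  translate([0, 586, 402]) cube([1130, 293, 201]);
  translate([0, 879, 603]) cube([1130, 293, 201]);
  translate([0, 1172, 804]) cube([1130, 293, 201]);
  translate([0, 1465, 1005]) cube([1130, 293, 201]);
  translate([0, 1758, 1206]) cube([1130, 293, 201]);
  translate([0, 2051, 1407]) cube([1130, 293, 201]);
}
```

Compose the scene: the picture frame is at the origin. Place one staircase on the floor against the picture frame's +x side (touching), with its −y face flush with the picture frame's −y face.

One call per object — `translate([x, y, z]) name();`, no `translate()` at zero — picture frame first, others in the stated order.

picture_frame();
translate([360, 0, 0]) staircase();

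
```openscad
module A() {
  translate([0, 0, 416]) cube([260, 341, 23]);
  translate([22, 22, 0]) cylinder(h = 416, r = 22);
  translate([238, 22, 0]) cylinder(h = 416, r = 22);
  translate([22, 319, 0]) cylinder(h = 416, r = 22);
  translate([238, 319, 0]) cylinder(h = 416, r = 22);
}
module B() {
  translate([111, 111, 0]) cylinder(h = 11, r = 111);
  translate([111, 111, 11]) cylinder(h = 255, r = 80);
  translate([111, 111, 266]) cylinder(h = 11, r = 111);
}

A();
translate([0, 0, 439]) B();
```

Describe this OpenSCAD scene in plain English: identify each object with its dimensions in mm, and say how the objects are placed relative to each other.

A is a four-legged stool. The seat is 260×341 mm, 23 mm thick, top at z = 439 mm. It stands on four round legs, each 44 mm in diameter, from z = 0 to the seat underside, each leg's axis is inset half a diameter from the nearest pair of seat edges (so the leg's bounding box is flush with the corner).

B is a spool: two coaxial disc flanges of radius 111 mm and thickness 11 mm, joined by a core cylinder of radius 80 mm and height 255 mm. The lower flange rests on z = 0 and the three cylinders share a vertical axis.

The spool is on top of the stool.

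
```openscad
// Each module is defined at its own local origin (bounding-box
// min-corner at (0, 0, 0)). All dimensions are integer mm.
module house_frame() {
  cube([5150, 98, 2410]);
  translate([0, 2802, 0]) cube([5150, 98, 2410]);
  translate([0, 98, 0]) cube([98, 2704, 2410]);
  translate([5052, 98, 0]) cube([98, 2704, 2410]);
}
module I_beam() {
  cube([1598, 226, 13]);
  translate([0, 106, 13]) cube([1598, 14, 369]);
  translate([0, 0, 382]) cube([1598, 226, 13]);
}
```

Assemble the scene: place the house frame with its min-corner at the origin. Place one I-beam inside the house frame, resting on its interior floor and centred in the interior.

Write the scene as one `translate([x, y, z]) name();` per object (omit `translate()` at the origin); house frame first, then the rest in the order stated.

house_frame();
translate([1776, 1337, 0]) I_beam();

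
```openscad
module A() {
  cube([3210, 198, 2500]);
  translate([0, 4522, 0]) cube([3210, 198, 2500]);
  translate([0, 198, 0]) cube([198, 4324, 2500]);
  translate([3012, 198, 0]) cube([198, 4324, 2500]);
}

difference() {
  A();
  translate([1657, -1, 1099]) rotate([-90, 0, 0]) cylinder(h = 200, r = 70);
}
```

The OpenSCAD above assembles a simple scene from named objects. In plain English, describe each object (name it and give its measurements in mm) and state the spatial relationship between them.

A is a box-shaped house frame (walls only): outside footprint 3210×4720 mm, wall height 2500 mm, wall thickness 198 mm. The two y-facing walls run the full x-width; the two x-facing walls fit between the inner faces of the y-facing walls.

The house frame has a circular hole of radius 70 mm through its front wall, centred at (x = 1657, z = 1099).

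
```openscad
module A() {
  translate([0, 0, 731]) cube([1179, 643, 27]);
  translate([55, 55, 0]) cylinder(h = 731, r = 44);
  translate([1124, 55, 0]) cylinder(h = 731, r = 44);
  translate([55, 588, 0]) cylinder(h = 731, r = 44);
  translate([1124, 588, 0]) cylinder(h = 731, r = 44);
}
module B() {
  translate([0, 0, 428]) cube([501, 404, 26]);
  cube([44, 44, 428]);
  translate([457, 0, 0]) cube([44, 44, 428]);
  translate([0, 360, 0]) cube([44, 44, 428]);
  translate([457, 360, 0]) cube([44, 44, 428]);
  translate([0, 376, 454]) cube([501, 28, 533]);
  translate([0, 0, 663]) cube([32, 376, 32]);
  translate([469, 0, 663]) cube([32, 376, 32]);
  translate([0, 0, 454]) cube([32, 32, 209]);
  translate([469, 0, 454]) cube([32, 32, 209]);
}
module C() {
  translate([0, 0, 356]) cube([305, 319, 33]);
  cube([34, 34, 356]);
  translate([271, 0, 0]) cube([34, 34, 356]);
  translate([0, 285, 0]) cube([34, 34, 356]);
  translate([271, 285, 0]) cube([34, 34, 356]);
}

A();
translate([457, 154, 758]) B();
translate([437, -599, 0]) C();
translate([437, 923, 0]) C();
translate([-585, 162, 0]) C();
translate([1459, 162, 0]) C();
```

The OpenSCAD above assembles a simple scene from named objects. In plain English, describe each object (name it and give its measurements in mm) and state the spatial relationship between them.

A is a table with a 1179×643 mm rectangular top, 27 mm thick, top surface at z = 758 mm, supported by four round legs of 88 mm diameter, each leg's bounding box inset 11 mm from the nearest pair of top edges, running from the floor.

B is a chair. The seat is a 501×404×26 mm slab with its top at z = 454 mm, on four 44×44 mm corner legs (flush with the seat edges, standing on z = 0). A flat backrest 28 mm thick, 533 mm tall, spans the full seat width and rises from the seat top along its +y edge, rear face flush with the rear of the seat. Two armrests of 32×32 mm section run along each side from the seat's front edge to the front of the backrest, top faces 241 mm above the seat top and outer faces flush with the seat's x-edges; a 32×32 mm post under the front of each armrest stands on the seat at the front corner.

C is a simple wooden stool: a rectangular seat 305 mm (x) by 319 mm (y), 33 mm thick, top face at z = 389 mm, on four square legs, each 34×34 mm in cross-section. The legs rest on z = 0, each flush with a corner of the seat.

The chair is on top of the table. Four stools sit around the table at the −y, +y, −x, +x sides.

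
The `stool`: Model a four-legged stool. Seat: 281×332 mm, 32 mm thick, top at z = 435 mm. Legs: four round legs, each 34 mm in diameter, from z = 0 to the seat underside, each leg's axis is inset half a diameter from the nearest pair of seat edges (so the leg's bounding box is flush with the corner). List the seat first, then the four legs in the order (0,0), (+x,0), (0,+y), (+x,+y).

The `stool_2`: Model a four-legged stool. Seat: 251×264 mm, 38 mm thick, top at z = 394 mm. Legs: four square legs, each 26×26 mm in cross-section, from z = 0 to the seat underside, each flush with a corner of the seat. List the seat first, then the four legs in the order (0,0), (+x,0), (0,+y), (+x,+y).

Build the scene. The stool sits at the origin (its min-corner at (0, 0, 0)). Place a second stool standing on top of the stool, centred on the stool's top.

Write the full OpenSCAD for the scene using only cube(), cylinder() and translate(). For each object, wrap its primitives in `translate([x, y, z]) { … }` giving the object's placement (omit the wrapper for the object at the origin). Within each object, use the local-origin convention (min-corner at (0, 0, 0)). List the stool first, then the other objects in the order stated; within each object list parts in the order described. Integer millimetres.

translate([0, 0, 403]) cube([281, 332, 32]);
translate([17, 17, 0]) cylinder(h = 403, r = 17);
translate([264, 17, 0]) cylinder(h = 403, r = 17);
translate([17, 315, 0]) cylinder(h = 403, r = 17);
translate([264, 315, 0]) cylinder(h = 403, r = 17);
translate([15, 34, 435]) {
  translate([0, 0, 356]) cube([251, 264, 38]);
  cube([26, 26, 356]);
  translate([225, 0, 0]) cube([26, 26, 356]);
  translate([0, 238, 0]) cube([26, 26, 356]);
  translate([225, 238, 0]) cube([26, 26, 356]);
}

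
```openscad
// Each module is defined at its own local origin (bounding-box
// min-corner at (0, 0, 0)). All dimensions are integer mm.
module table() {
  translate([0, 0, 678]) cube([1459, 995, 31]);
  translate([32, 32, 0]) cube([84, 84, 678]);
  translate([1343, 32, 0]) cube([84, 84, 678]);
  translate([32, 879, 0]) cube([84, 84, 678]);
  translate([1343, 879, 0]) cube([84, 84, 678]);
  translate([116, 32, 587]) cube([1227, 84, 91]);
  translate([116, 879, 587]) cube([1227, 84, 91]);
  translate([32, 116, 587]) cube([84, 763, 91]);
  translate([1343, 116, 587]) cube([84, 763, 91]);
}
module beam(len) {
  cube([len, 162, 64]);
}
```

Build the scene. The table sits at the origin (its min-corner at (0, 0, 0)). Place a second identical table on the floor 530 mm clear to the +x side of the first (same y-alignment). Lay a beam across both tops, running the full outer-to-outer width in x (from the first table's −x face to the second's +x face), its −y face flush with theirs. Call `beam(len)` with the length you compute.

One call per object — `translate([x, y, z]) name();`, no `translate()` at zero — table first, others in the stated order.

table();
translate([1989, 0, 0]) table();
translate([0, 0, 709]) beam(3448);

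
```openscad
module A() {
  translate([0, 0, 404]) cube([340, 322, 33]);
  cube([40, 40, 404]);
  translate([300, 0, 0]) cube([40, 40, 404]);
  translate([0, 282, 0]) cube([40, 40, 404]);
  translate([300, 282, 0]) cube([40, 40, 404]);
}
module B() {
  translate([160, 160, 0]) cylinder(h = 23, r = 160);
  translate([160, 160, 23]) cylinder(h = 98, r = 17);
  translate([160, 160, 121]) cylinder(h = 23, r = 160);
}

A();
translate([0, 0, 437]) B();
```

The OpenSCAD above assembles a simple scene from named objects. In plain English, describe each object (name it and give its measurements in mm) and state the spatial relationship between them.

A is a four-legged stool. The seat is 340×322 mm, 33 mm thick, top at z = 437 mm. It stands on four square legs, each 40×40 mm in cross-section, from z = 0 to the seat underside, each flush with a corner of the seat.

B is a spool: two coaxial disc flanges of radius 160 mm and thickness 23 mm, joined by a core cylinder of radius 17 mm and height 98 mm. The lower flange rests on z = 0 and the three cylinders share a vertical axis.

The spool is on top of the stool.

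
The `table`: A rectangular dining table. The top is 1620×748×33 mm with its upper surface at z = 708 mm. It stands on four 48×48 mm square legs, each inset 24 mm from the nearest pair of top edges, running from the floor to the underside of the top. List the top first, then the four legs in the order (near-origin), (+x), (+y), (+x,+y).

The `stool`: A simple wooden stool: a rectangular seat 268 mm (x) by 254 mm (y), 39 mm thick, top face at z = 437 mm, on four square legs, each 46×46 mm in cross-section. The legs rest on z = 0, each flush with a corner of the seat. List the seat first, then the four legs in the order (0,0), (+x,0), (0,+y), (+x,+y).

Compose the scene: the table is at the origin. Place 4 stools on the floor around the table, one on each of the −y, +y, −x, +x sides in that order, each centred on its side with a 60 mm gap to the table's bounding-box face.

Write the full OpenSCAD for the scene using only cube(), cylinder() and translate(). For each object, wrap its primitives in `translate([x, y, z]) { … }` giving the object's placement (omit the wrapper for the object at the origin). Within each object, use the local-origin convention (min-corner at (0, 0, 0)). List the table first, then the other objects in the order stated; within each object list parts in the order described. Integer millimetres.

translate([0, 0, 675]) cube([1620, 748, 33]);
translate([24, 24, 0]) cube([48, 48, 675]);
translate([1548, 24, 0]) cube([48, 48, 675]);
translate([24, 676, 0]) cube([48, 48, 675]);
translate([1548, 676, 0]) cube([48, 48, 675]);
translate([676, -314, 0]) {
  translate([0, 0, 398]) cube([268, 254, 39]);
  cube([46, 46, 398]);
  translate([222, 0, 0]) cube([46, 46, 398]);
  translate([0, 208, 0]) cube([46, 46, 398]);
  translate([222, 208, 0]) cube([46, 46, 398]);
}
translate([676, 808, 0]) {
  translate([0, 0, 398]) cube([268, 254, 39]);
  cube([46, 46, 398]);
  translate([222, 0, 0]) cube([46, 46, 398]);
  translate([0, 208, 0]) cube([46, 46, 398]);
  translate([222, 208, 0]) cube([46, 46, 398]);
}
translate([-328, 247, 0]) {
  translate([0, 0, 398]) cube([268, 254, 39]);
  cube([46, 46, 398]);
  translate([222, 0, 0]) cube([46, 46, 398]);
  translate([0, 208, 0]) cube([46, 46, 398]);
  translate([222, 208, 0]) cube([46, 46, 398]);
}
translate([1680, 247, 0]) {
  translate([0, 0, 398]) cube([268, 254, 39]);
  cube([46, 46, 398]);
  translate([222, 0, 0]) cube([46, 46, 398]);
  translate([0, 208, 0]) cube([46, 46, 398]);
  translate([222, 208, 0]) cube([46, 46, 398]);
}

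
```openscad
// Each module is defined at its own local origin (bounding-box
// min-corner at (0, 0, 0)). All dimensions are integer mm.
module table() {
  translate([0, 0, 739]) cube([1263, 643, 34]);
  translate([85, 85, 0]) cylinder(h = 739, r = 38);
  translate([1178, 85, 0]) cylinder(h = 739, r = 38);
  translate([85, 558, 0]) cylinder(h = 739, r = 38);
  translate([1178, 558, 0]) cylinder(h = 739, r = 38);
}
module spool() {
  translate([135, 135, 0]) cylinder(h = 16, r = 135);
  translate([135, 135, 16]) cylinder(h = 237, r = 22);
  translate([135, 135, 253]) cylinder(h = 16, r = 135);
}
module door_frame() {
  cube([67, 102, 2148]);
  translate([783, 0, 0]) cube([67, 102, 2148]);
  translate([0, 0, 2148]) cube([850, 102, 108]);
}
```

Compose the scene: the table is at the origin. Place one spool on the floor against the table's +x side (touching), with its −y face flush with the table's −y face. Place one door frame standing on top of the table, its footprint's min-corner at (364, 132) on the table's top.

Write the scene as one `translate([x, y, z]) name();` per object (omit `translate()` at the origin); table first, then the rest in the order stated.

table();
translate([1263, 0, 0]) spool();
translate([364, 132, 773]) door_frame();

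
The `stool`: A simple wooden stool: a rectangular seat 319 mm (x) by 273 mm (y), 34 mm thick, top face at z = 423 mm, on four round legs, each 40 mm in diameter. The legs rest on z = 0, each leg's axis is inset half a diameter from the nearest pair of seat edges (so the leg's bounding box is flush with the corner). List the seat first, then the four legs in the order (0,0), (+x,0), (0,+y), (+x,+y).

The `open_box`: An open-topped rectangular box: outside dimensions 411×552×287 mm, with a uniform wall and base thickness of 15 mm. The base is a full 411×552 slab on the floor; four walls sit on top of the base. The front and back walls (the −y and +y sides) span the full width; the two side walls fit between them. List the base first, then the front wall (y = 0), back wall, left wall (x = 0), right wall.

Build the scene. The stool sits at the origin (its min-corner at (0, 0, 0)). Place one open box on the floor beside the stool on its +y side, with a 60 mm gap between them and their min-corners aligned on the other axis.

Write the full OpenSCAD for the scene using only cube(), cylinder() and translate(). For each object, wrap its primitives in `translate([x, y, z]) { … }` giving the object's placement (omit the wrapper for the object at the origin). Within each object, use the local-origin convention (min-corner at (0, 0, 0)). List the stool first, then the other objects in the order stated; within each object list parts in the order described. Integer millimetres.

translate([0, 0, 389]) cube([319, 273, 34]);
translate([20, 20, 0]) cylinder(h = 389, r = 20);
translate([299, 20, 0]) cylinder(h = 389, r = 20);
translate([20, 253, 0]) cylinder(h = 389, r = 20);
translate([299, 253, 0]) cylinder(h = 389, r = 20);
translate([0, 333, 0]) {
  cube([411, 552, 15]);
  translate([0, 0, 15]) cube([411, 15, 272]);
  translate([0, 537, 15]) cube([411, 15, 272]);
  translate([0, 15, 15]) cube([15, 522, 272]);
  translate([396, 15, 15]) cube([15, 522, 272]);
}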